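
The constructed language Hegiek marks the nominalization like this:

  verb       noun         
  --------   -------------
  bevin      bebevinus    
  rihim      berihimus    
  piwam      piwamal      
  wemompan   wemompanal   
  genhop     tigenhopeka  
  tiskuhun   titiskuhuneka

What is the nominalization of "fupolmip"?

"fupolmip" has last vowel 'i'. The stems whose last vowel is 'i' (bevin → bebevinus, rihim → berihimus) add be- … -us around the stem.
The other patterns: stems whose last vowel is 'a' add -al; stems whose last vowel is 'o' or 'u' add ti- … -eka around the stem.
So fupolmip → befupolmipus.

befupolmipus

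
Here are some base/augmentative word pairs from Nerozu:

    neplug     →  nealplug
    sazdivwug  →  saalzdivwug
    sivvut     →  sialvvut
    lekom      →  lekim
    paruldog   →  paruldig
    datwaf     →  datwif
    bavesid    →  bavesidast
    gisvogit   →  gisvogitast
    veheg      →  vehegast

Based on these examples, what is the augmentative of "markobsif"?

neplug and paruldog both end in -g yet inflect differently (nealplug, paruldig), so the final letter is not what conditions the rule; the last vowel is.
"markobsif" has last vowel 'i'. The stems whose last vowel is 'i' (bavesid → bavesidast, gisvogit → gisvogitast) add -ast.
The other patterns: stems whose last vowel is 'u' insert -al- after the first vowel; stems whose last vowel is 'a' or 'o' change the last vowel to 'i'.
So markobsif → markobsifast.

markobsifast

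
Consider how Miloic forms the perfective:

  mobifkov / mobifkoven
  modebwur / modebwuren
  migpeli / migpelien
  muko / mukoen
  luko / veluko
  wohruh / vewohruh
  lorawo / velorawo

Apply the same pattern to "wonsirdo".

"wonsirdo" begins with w-. The one such stem in the data (wohruh → vewohruh) adds the prefix ve-, so the same rule applies.
So wonsirdo → vewonsirdo.

vewonsirdo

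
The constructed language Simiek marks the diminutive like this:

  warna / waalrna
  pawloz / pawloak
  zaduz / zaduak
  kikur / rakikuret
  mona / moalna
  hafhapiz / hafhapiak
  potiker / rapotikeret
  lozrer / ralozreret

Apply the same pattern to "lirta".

"lirta" ends in -a. The stems ending in -a (mona → moalna, warna → waalrna) insert -al- after the first vowel.
So lirta → lialrta.

lialrta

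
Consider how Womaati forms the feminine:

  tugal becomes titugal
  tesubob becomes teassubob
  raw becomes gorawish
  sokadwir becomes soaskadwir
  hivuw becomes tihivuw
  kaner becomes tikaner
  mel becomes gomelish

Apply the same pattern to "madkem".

mel and tugal both end in -l yet inflect differently (gomelish, titugal), so the final letter is not what conditions the rule; the number of vowels is.
"madkem" has 2 vowels. The stems with 2 vowels (tugal → titugal, kaner → tikaner, hivuw → tihivuw) add the prefix ti-.
The other patterns: stems with 1 vowel add go- … -ish around the stem; stems with 3 vowels insert -as- after the first vowel.
So madkem → timadkem.

timadkem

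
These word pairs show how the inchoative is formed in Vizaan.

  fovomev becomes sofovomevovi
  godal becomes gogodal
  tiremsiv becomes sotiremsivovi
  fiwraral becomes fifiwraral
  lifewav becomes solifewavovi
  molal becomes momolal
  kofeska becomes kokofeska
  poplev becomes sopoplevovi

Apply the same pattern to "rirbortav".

"rirbortav" ends in -v. The stems ending in -v (lifewav → solifewavovi, tiremsiv → sotiremsivovi, poplev → sopoplevovi) add so- … -ovi around the stem.
The other pattern: stems ending in -a or -l repeat the first consonant+vowel as a prefix.
So rirbortav → sorirbortavovi.

sorirbortavovi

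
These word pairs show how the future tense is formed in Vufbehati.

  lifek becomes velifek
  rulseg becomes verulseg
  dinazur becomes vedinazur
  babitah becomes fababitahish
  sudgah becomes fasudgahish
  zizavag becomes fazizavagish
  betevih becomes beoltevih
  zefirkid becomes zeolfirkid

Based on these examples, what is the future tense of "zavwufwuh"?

vezavwufwuh

rulseg and zizavag both end in -g yet inflect differently (verulseg, fazizavagish), so the final letter is not what conditions the rule; the last vowel is.
"zavwufwuh" has last vowel 'u'. The one such stem in the data (dinazur → vedinazur) adds the prefix ve-, so the same rule applies.
The other patterns: stems whose last vowel is 'a' add fa- … -ish around the stem; stems whose last vowel is 'i' insert -ol- after the first vowel.
So zavwufwuh → vezavwufwuh.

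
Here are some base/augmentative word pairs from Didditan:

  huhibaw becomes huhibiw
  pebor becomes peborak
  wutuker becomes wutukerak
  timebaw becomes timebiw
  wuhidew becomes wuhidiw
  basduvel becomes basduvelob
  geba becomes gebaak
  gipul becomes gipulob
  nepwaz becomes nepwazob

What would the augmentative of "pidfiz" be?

nepwaz and timebaw both have last vowel 'a' yet inflect differently (nepwazob, timebiw), so the last vowel is not what conditions the rule; the final letter is.
"pidfiz" ends in -z. The one such stem in the data (nepwaz → nepwazob) adds -ob, so the same rule applies.
So pidfiz → pidfizob.

pidfizob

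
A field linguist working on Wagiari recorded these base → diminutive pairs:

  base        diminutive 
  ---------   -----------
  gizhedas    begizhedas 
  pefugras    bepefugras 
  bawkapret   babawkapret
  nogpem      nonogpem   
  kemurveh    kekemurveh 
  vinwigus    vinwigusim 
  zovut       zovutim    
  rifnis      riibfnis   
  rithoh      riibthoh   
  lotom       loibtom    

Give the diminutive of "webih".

"webih" has last vowel 'i'. The one such stem in the data (rifnis → riibfnis) inserts -ib- after the first vowel (as do rithoh, lotom), so the same rule applies.
The other patterns: stems whose last vowel is 'a' add the prefix be-; stems whose last vowel is 'e' repeat the first consonant+vowel as a prefix; stems whose last vowel is 'u' add -im.
So webih → weibbih.

weibbih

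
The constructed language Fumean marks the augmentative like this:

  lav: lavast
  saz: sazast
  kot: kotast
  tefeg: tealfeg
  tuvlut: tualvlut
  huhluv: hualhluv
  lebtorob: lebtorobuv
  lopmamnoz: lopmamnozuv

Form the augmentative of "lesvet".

lealsvet

kot and tuvlut both end in -t yet inflect differently (kotast, tualvlut), so the final letter is not what conditions the rule; the number of vowels is.
"lesvet" has 2 vowels. The stems with 2 vowels (tefeg → tealfeg, tuvlut → tualvlut, huhluv → hualhluv) insert -al- after the first vowel.
The other patterns: stems with 1 vowel add -ast; stems with 3 vowels add -uv.
So lesvet → lealsvet.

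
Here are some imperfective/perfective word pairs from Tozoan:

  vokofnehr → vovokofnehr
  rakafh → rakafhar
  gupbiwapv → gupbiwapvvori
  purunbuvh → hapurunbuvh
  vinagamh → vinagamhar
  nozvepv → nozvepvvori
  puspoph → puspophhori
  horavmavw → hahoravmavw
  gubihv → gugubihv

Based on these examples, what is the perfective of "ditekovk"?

haditekovk

purunbuvh and puspoph both end in -h yet inflect differently (hapurunbuvh, puspophhori), so the final letter is not what conditions the rule; the second-to-last letter is.
"ditekovk" has second-to-last letter 'v'. The stems whose second-to-last letter is 'v' (purunbuvh → hapurunbuvh, horavmavw → hahoravmavw) add the prefix ha-.
So ditekovk → haditekovk.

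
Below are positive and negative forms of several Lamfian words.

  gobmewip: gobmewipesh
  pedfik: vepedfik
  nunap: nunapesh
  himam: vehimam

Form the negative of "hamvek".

"hamvek" ends in -k. The one such stem in the data (pedfik → vepedfik) adds the prefix ve-, so the same rule applies.
So hamvek → vehamvek.

vehamvek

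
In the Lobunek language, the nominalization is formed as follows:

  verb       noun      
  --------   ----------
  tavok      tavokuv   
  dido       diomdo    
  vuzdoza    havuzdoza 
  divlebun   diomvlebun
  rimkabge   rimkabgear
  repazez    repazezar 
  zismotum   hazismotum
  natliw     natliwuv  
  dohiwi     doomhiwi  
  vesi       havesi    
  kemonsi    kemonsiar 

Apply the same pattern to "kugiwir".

"kugiwir" begins with k-. The one such stem in the data (kemonsi → kemonsiar) adds -ar, so the same rule applies.
The other patterns: stems beginning with d- insert -om- after the first vowel; stems beginning with n- or t- add -uv; stems beginning with v- or z- add the prefix ha-.
So kugiwir → kugiwirar.

kugiwirar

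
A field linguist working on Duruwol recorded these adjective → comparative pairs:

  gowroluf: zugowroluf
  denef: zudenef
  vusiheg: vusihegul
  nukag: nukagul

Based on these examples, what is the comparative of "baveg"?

bavegul

denef and vusiheg both have last vowel 'e' yet inflect differently (zudenef, vusihegul), so the last vowel is not what conditions the rule; the final letter is.
"baveg" ends in -g. The stems ending in -g (vusiheg → vusihegul, nukag → nukagul) add -ul.
The other pattern: stems ending in -f add the prefix zu-.
So baveg → bavegul.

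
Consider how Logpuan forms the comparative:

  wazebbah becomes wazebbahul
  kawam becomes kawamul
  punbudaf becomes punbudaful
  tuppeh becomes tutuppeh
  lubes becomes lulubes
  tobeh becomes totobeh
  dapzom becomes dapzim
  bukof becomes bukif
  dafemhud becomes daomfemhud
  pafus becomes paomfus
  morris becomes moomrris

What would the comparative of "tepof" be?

"tepof" has last vowel 'o'. The stems whose last vowel is 'o' (dapzom → dapzim, bukof → bukif) change the last vowel to 'i'.
The other patterns: stems whose last vowel is 'a' add -ul; stems whose last vowel is 'e' repeat the first consonant+vowel as a prefix; stems whose last vowel is 'i' or 'u' insert -om- after the first vowel.
So tepof → tepif.

tepif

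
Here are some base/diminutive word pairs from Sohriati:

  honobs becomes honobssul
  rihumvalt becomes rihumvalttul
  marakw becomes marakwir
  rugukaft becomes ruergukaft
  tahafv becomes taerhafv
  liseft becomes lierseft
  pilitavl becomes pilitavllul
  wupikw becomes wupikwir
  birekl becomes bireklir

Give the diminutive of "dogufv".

doergufv

birekl and pilitavl both end in -l yet inflect differently (bireklir, pilitavllul), so the final letter is not what conditions the rule; the second-to-last letter is.
"dogufv" has second-to-last letter 'f'. The stems whose second-to-last letter is 'f' (rugukaft → ruergukaft, liseft → lierseft, tahafv → taerhafv) insert -er- after the first vowel.
The other patterns: stems whose second-to-last letter is 'k' add -ir; stems whose second-to-last letter is 'b', 'l' or 'v' double the final consonant and add -ul.
So dogufv → doergufv.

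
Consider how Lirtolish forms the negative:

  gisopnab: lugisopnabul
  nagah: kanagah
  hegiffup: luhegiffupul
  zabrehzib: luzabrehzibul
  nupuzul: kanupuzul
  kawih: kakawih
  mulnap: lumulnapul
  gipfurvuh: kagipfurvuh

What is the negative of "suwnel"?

"suwnel" ends in -l. The one such stem in the data (nupuzul → kanupuzul) adds the prefix ka-, so the same rule applies.
So suwnel → kasuwnel.

kasuwnel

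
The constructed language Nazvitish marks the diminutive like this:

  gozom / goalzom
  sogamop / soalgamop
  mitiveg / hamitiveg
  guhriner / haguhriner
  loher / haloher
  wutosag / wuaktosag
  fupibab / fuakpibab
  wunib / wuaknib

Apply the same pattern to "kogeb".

hakogeb

mitiveg and wutosag both end in -g yet inflect differently (hamitiveg, wuaktosag), so the final letter is not what conditions the rule; the last vowel is.
"kogeb" has last vowel 'e'. The stems whose last vowel is 'e' (mitiveg → hamitiveg, guhriner → haguhriner, loher → haloher) add the prefix ha-.
So kogeb → hakogeb.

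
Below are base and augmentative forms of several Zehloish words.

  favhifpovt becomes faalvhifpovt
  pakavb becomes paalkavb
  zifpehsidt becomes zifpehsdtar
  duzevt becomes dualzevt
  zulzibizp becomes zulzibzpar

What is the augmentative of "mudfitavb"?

mualdfitavb

"mudfitavb" has second-to-last letter 'v'. The stems whose second-to-last letter is 'v' (duzevt → dualzevt, pakavb → paalkavb, favhifpovt → faalvhifpovt) insert -al- after the first vowel.
So mudfitavb → mualdfitavb.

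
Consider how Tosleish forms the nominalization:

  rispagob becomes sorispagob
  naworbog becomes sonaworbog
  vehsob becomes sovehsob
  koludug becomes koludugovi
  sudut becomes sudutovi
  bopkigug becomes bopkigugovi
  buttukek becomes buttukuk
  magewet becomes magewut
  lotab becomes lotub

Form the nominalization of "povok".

naworbog and koludug both end in -g yet inflect differently (sonaworbog, koludugovi), so the final letter is not what conditions the rule; the last vowel is.
"povok" has last vowel 'o'. The stems whose last vowel is 'o' (rispagob → sorispagob, naworbog → sonaworbog, vehsob → sovehsob) add the prefix so-.
So povok → sopovok.

sopovok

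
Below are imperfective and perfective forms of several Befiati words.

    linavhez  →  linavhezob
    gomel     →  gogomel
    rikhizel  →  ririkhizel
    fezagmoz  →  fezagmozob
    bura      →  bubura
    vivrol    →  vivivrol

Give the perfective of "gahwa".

linavhez and rikhizel both have last vowel 'e' yet inflect differently (linavhezob, ririkhizel), so the last vowel is not what conditions the rule; the final letter is.
"gahwa" ends in -a. The one such stem in the data (bura → bubura) repeats the first consonant+vowel as a prefix (as do rikhizel, gomel), so the same rule applies.
So gahwa → gagahwa.

gagahwa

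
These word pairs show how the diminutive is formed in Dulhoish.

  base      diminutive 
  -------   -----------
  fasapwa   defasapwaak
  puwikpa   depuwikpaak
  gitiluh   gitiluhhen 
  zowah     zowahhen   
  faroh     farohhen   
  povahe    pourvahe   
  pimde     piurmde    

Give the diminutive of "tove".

tourve

fasapwa and zowah both have last vowel 'a' yet inflect differently (defasapwaak, zowahhen), so the last vowel is not what conditions the rule; the final letter is.
"tove" ends in -e. The stems ending in -e (povahe → pourvahe, pimde → piurmde) insert -ur- after the first vowel.
The other patterns: stems ending in -a add de- … -ak around the stem; stems ending in -h double the final consonant and add -en.
So tove → tourve.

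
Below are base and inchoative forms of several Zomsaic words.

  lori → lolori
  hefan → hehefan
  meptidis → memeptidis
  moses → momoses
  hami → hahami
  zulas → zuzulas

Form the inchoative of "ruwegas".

ruruwegas

Every pair shown (lori → lolori, hefan → hehefan, meptidis → memeptidis, …) follows the same rule: repeat the first consonant+vowel as a prefix.
So ruwegas → ruruwegas.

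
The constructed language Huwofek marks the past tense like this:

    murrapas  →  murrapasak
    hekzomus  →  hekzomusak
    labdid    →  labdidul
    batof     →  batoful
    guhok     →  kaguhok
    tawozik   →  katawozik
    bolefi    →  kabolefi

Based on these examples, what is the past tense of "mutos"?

batof and guhok both have last vowel 'o' yet inflect differently (batoful, kaguhok), so the last vowel is not what conditions the rule; the final letter is.
"mutos" ends in -s. The stems ending in -s (murrapas → murrapasak, hekzomus → hekzomusak) add -ak.
The other patterns: stems ending in -d or -f add -ul; stems ending in -i or -k add the prefix ka-.
So mutos → mutosak.

mutosak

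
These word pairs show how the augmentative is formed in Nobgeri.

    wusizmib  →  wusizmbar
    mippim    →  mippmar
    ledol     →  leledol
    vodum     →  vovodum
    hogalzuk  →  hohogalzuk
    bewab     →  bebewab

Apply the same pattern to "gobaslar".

mippim and vodum both end in -m yet inflect differently (mippmar, vovodum), so the final letter is not what conditions the rule; the last vowel is.
"gobaslar" has last vowel 'a'. The one such stem in the data (bewab → bebewab) repeats the first consonant+vowel as a prefix (as do ledol, vodum), so the same rule applies.
The other pattern: stems whose last vowel is 'i' delete the last vowel and add -ar.
So gobaslar → gogobaslar.

gogobaslar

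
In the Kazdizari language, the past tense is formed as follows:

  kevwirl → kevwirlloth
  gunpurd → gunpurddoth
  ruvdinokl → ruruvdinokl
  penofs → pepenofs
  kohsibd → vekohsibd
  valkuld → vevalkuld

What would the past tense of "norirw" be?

"norirw" has second-to-last letter 'r'. The stems whose second-to-last letter is 'r' (kevwirl → kevwirlloth, gunpurd → gunpurddoth) double the final consonant and add -oth.
The other patterns: stems whose second-to-last letter is 'f' or 'k' repeat the first consonant+vowel as a prefix; stems whose second-to-last letter is 'b' or 'l' add the prefix ve-.
So norirw → norirwwoth.

norirwwoth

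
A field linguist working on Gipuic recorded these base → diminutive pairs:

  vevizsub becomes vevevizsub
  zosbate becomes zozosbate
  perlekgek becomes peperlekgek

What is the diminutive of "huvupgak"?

Every pair shown (vevizsub → vevevizsub, zosbate → zozosbate, perlekgek → peperlekgek) follows the same rule: repeat the first consonant+vowel as a prefix.
So huvupgak → huhuvupgak.

huhuvupgak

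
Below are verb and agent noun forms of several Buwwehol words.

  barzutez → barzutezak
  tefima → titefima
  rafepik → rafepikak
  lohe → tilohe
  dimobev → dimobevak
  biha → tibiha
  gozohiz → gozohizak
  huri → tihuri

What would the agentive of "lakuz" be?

lakuzak

"lakuz" ends in a consonant. The stems ending in a consonant (barzutez → barzutezak, rafepik → rafepikak, dimobev → dimobevak) add -ak.
So lakuz → lakuzak.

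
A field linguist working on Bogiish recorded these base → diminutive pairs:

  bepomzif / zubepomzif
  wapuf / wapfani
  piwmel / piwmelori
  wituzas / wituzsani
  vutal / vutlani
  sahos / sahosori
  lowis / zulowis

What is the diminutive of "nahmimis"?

zunahmimis

"nahmimis" has last vowel 'i'. The stems whose last vowel is 'i' (lowis → zulowis, bepomzif → zubepomzif) add the prefix zu-.
The other patterns: stems whose last vowel is 'a' or 'u' delete the last vowel and add -ani; stems whose last vowel is 'e' or 'o' add -ori.
So nahmimis → zunahmimis.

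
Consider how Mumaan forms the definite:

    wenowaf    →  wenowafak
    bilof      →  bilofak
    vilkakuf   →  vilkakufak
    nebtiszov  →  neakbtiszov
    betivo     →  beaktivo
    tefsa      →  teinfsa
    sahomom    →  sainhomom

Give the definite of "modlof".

bilof and nebtiszov both have last vowel 'o' yet inflect differently (bilofak, neakbtiszov), so the last vowel is not what conditions the rule; the final letter is.
"modlof" ends in -f. The stems ending in -f (wenowaf → wenowafak, bilof → bilofak, vilkakuf → vilkakufak) add -ak.
The other patterns: stems ending in -o or -v insert -ak- after the first vowel; stems ending in -a or -m insert -in- after the first vowel.
So modlof → modlofak.

modlofak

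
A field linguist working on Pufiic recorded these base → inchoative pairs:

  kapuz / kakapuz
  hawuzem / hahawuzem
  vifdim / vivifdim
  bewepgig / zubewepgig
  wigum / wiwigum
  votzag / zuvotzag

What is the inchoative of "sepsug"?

"sepsug" ends in -g. The stems ending in -g (votzag → zuvotzag, bewepgig → zubewepgig) add the prefix zu-.
So sepsug → zusepsug.

zusepsug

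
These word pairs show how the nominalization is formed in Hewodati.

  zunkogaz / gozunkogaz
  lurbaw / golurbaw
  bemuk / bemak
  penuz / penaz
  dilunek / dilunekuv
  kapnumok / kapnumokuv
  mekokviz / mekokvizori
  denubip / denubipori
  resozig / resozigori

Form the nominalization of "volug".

volag

zunkogaz and penuz both end in -z yet inflect differently (gozunkogaz, penaz), so the final letter is not what conditions the rule; the last vowel is.
"volug" has last vowel 'u'. The stems whose last vowel is 'u' (bemuk → bemak, penuz → penaz) change the last vowel to 'a'.
The other patterns: stems whose last vowel is 'a' add the prefix go-; stems whose last vowel is 'e' or 'o' add -uv; stems whose last vowel is 'i' add -ori.
So volug → volag.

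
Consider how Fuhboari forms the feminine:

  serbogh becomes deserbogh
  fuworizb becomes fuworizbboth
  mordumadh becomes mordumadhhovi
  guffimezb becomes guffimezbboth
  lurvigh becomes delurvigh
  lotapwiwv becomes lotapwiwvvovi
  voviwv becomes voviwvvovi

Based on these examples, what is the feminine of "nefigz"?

mordumadh and lurvigh both end in -h yet inflect differently (mordumadhhovi, delurvigh), so the final letter is not what conditions the rule; the second-to-last letter is.
"nefigz" has second-to-last letter 'g'. The stems whose second-to-last letter is 'g' (lurvigh → delurvigh, serbogh → deserbogh) add the prefix de-.
The other patterns: stems whose second-to-last letter is 'z' double the final consonant and add -oth; stems whose second-to-last letter is 'd' or 'w' double the final consonant and add -ovi.
So nefigz → denefigz.

denefigz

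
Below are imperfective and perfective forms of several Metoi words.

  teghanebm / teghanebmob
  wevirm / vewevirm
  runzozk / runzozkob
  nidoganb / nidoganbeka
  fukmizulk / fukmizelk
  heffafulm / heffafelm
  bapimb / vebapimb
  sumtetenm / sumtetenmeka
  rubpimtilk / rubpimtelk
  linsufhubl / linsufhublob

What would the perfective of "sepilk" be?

sepelk

"sepilk" has second-to-last letter 'l'. The stems whose second-to-last letter is 'l' (fukmizulk → fukmizelk, heffafulm → heffafelm, rubpimtilk → rubpimtelk) change the last vowel to 'e'.
So sepilk → sepelk.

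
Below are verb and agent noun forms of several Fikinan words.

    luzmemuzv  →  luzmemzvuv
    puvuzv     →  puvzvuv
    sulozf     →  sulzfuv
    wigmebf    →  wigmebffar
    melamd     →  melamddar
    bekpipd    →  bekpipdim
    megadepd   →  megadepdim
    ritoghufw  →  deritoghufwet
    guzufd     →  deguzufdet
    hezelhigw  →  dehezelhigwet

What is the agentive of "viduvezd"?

viduvzduv

"viduvezd" has second-to-last letter 'z'. The stems whose second-to-last letter is 'z' (luzmemuzv → luzmemzvuv, puvuzv → puvzvuv, sulozf → sulzfuv) delete the last vowel and add -uv.
The other patterns: stems whose second-to-last letter is 'b' or 'm' double the final consonant and add -ar; stems whose second-to-last letter is 'p' add -im; stems whose second-to-last letter is 'f' or 'g' add de- … -et around the stem.
So viduvezd → viduvzduv.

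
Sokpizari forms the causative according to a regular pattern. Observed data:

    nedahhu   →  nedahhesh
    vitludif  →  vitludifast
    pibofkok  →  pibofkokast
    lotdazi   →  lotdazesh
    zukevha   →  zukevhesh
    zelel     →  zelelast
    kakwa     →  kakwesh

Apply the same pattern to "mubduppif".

vitludif and lotdazi both have last vowel 'i' yet inflect differently (vitludifast, lotdazesh), so the last vowel is not what conditions the rule; whether the stem ends in a vowel or a consonant is.
"mubduppif" ends in a consonant. The stems ending in a consonant (zelel → zelelast, pibofkok → pibofkokast, vitludif → vitludifast) add -ast.
So mubduppif → mubduppifast.

mubduppifast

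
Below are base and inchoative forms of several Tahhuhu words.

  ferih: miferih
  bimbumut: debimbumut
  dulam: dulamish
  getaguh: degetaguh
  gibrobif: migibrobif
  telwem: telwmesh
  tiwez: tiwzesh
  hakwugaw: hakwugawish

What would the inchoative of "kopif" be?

mikopif

ferih and getaguh both end in -h yet inflect differently (miferih, degetaguh), so the final letter is not what conditions the rule; the last vowel is.
"kopif" has last vowel 'i'. The stems whose last vowel is 'i' (gibrobif → migibrobif, ferih → miferih) add the prefix mi-.
So kopif → mikopif.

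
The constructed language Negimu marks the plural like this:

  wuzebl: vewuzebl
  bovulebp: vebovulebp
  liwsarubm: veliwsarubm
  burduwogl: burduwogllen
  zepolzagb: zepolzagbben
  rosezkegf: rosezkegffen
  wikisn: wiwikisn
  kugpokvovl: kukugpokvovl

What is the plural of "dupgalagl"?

"dupgalagl" has second-to-last letter 'g'. The stems whose second-to-last letter is 'g' (burduwogl → burduwogllen, zepolzagb → zepolzagbben, rosezkegf → rosezkegffen) double the final consonant and add -en.
So dupgalagl → dupgalagllen.

dupgalagllen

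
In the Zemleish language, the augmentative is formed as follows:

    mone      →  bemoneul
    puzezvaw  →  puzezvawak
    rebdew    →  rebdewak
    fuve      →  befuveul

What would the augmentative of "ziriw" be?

ziriwak

"ziriw" ends in -w. The stems ending in -w (puzezvaw → puzezvawak, rebdew → rebdewak) add -ak.
So ziriw → ziriwak.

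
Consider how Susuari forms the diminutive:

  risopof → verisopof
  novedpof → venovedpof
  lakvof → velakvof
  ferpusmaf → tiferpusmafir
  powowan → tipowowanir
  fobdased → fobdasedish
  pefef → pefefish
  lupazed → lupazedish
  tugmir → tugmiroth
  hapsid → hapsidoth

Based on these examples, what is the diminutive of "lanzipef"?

"lanzipef" has last vowel 'e'. The stems whose last vowel is 'e' (fobdased → fobdasedish, pefef → pefefish, lupazed → lupazedish) add -ish.
The other patterns: stems whose last vowel is 'o' add the prefix ve-; stems whose last vowel is 'a' add ti- … -ir around the stem; stems whose last vowel is 'i' add -oth.
So lanzipef → lanzipefish.

lanzipefish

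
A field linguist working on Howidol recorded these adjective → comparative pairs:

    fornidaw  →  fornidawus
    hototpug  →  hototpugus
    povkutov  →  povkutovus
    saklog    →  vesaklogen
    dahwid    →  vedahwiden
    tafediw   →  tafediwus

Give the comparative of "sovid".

vesoviden

saklog and hototpug both end in -g yet inflect differently (vesaklogen, hototpugus), so the final letter is not what conditions the rule; the number of vowels is.
"sovid" has 2 vowels. The stems with 2 vowels (saklog → vesaklogen, dahwid → vedahwiden) add ve- … -en around the stem.
The other pattern: stems with 3 vowels add -us.
So sovid → vesoviden.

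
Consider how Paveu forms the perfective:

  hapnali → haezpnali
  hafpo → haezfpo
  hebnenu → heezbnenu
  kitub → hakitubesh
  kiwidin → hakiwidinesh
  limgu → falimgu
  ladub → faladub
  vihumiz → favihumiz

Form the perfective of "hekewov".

heezkewov

hebnenu and limgu both end in -u yet inflect differently (heezbnenu, falimgu), so the final letter is not what conditions the rule; the first letter is.
"hekewov" begins with h-. The stems beginning with h- (hapnali → haezpnali, hafpo → haezfpo, hebnenu → heezbnenu) insert -ez- after the first vowel.
The other patterns: stems beginning with k- add ha- … -esh around the stem; stems beginning with l- or v- add the prefix fa-.
So hekewov → heezkewov.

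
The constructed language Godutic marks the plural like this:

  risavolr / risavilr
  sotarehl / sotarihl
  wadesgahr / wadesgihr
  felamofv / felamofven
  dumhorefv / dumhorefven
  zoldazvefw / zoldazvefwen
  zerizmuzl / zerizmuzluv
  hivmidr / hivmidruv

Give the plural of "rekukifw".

rekukifwen

sotarehl and zerizmuzl both end in -l yet inflect differently (sotarihl, zerizmuzluv), so the final letter is not what conditions the rule; the second-to-last letter is.
"rekukifw" has second-to-last letter 'f'. The stems whose second-to-last letter is 'f' (felamofv → felamofven, dumhorefv → dumhorefven, zoldazvefw → zoldazvefwen) add -en.
The other patterns: stems whose second-to-last letter is 'h' or 'l' change the last vowel to 'i'; stems whose second-to-last letter is 'd' or 'z' add -uv.
So rekukifw → rekukifwen.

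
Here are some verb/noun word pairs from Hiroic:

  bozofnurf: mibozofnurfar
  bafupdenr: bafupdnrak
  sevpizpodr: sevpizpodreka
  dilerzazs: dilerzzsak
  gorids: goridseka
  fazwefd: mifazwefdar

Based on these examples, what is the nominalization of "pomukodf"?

pomukodfeka

"pomukodf" has second-to-last letter 'd'. The stems whose second-to-last letter is 'd' (gorids → goridseka, sevpizpodr → sevpizpodreka) add -eka.
The other patterns: stems whose second-to-last letter is 'n' or 'z' delete the last vowel and add -ak; stems whose second-to-last letter is 'f' or 'r' add mi- … -ar around the stem.
So pomukodf → pomukodfeka.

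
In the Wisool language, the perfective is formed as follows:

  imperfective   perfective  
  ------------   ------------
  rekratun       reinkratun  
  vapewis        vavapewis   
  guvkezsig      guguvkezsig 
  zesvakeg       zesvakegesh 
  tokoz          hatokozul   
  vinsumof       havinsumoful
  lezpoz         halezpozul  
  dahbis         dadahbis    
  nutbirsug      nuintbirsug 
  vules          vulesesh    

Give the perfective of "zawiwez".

"zawiwez" has last vowel 'e'. The stems whose last vowel is 'e' (vules → vulesesh, zesvakeg → zesvakegesh) add -esh.
So zawiwez → zawiwezesh.

zawiwezesh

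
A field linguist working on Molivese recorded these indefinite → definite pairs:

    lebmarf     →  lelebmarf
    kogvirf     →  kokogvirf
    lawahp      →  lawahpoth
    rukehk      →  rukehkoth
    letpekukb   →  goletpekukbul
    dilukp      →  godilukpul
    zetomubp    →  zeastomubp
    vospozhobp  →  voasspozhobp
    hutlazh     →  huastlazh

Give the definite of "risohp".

risohpoth

"risohp" has second-to-last letter 'h'. The stems whose second-to-last letter is 'h' (lawahp → lawahpoth, rukehk → rukehkoth) add -oth.
The other patterns: stems whose second-to-last letter is 'r' repeat the first consonant+vowel as a prefix; stems whose second-to-last letter is 'k' add go- … -ul around the stem; stems whose second-to-last letter is 'b' or 'z' insert -as- after the first vowel.
So risohp → risohpoth.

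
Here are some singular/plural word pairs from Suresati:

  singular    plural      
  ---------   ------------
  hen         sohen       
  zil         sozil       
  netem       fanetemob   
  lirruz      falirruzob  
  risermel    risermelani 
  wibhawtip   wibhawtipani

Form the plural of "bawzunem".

"bawzunem" has 3 vowels. The stems with 3 vowels (risermel → risermelani, wibhawtip → wibhawtipani) add -ani.
So bawzunem → bawzunemani.

bawzunemani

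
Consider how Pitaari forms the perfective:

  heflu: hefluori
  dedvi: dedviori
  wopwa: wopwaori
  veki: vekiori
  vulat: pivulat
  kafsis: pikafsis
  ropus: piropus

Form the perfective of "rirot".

pirirot

wopwa and vulat both have last vowel 'a' yet inflect differently (wopwaori, pivulat), so the last vowel is not what conditions the rule; whether the stem ends in a vowel or a consonant is.
"rirot" ends in a consonant. The stems ending in a consonant (vulat → pivulat, kafsis → pikafsis, ropus → piropus) add the prefix pi-.
The other pattern: stems ending in a vowel add -ori.
So rirot → pirirot.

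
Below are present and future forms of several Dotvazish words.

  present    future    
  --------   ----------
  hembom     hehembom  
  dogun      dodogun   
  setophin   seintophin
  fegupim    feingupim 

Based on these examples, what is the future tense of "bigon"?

bibigon

"bigon" has 2 vowels. The stems with 2 vowels (dogun → dodogun, hembom → hehembom) repeat the first consonant+vowel as a prefix.
So bigon → bibigon.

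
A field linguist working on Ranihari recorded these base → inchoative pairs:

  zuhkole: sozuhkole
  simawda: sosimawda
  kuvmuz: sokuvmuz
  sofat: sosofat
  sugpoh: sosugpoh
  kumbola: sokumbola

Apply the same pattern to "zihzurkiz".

sozihzurkiz

Every pair shown (zuhkole → sozuhkole, simawda → sosimawda, kuvmuz → sokuvmuz, …) follows the same rule: add the prefix so-.
So zihzurkiz → sozihzurkiz.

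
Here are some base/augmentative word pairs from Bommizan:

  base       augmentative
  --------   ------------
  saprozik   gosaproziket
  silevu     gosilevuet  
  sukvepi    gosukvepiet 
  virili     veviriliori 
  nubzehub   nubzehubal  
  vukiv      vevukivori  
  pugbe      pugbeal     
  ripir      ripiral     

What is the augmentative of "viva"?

virili and sukvepi both end in -i yet inflect differently (veviriliori, gosukvepiet), so the final letter is not what conditions the rule; the first letter is.
"viva" begins with v-. The stems beginning with v- (vukiv → vevukivori, virili → veviriliori) add ve- … -ori around the stem.
So viva → vevivaori.

vevivaori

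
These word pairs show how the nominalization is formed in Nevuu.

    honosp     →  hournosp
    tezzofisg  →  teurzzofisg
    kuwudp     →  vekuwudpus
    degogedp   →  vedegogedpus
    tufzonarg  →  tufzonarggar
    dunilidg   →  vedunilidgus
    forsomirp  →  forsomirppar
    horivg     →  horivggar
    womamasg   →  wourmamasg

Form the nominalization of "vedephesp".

dunilidg and tezzofisg both end in -g yet inflect differently (vedunilidgus, teurzzofisg), so the final letter is not what conditions the rule; the second-to-last letter is.
"vedephesp" has second-to-last letter 's'. The stems whose second-to-last letter is 's' (tezzofisg → teurzzofisg, honosp → hournosp, womamasg → wourmamasg) insert -ur- after the first vowel.
So vedephesp → veurdephesp.

veurdephesp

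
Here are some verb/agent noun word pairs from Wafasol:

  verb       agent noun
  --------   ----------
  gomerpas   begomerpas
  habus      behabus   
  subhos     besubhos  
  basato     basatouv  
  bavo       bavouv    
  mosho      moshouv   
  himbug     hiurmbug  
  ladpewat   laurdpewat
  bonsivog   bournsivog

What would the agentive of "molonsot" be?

mourlonsot

"molonsot" ends in -t. The one such stem in the data (ladpewat → laurdpewat) inserts -ur- after the first vowel (as do himbug, bonsivog), so the same rule applies.
So molonsot → mourlonsot.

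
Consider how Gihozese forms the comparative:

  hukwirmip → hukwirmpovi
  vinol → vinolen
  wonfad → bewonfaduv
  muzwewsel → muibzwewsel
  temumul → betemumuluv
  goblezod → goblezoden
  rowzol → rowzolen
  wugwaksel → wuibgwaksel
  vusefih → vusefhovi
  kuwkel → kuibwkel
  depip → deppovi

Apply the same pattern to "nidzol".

nidzolen

muzwewsel and vinol both end in -l yet inflect differently (muibzwewsel, vinolen), so the final letter is not what conditions the rule; the last vowel is.
"nidzol" has last vowel 'o'. The stems whose last vowel is 'o' (vinol → vinolen, goblezod → goblezoden, rowzol → rowzolen) add -en.
So nidzol → nidzolen.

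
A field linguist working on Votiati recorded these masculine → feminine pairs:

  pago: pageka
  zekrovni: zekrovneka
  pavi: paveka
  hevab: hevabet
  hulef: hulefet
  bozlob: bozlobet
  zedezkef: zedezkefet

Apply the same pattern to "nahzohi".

pago and bozlob both have last vowel 'o' yet inflect differently (pageka, bozlobet), so the last vowel is not what conditions the rule; whether the stem ends in a vowel or a consonant is.
"nahzohi" ends in a vowel. The stems ending in a vowel (pago → pageka, zekrovni → zekrovneka, pavi → paveka) drop the final letter and add -eka.
So nahzohi → nahzoheka.

nahzoheka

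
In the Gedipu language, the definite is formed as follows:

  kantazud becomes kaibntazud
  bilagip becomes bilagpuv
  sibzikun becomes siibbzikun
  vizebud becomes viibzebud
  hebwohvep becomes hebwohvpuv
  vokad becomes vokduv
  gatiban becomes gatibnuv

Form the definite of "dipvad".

dipvduv

sibzikun and gatiban both end in -n yet inflect differently (siibbzikun, gatibnuv), so the final letter is not what conditions the rule; the last vowel is.
"dipvad" has last vowel 'a'. The stems whose last vowel is 'a' (gatiban → gatibnuv, vokad → vokduv) delete the last vowel and add -uv.
The other pattern: stems whose last vowel is 'u' insert -ib- after the first vowel.
So dipvad → dipvduv.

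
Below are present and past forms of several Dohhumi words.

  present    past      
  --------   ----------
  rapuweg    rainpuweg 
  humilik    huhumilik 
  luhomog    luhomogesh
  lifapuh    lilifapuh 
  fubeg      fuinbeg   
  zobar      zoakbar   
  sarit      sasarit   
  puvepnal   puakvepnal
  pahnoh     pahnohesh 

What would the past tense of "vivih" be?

vivivih

fubeg and luhomog both end in -g yet inflect differently (fuinbeg, luhomogesh), so the final letter is not what conditions the rule; the last vowel is.
"vivih" has last vowel 'i'. The stems whose last vowel is 'i' (sarit → sasarit, humilik → huhumilik) repeat the first consonant+vowel as a prefix.
The other patterns: stems whose last vowel is 'e' insert -in- after the first vowel; stems whose last vowel is 'a' insert -ak- after the first vowel; stems whose last vowel is 'o' add -esh.
So vivih → vivivih.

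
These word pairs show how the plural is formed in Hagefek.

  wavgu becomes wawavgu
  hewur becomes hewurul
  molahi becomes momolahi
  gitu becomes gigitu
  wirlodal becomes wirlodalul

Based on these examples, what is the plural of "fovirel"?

gitu and hewur both have last vowel 'u' yet inflect differently (gigitu, hewurul), so the last vowel is not what conditions the rule; whether the stem ends in a vowel or a consonant is.
"fovirel" ends in a consonant. The stems ending in a consonant (wirlodal → wirlodalul, hewur → hewurul) add -ul.
The other pattern: stems ending in a vowel repeat the first consonant+vowel as a prefix.
So fovirel → fovirelul.

fovirelul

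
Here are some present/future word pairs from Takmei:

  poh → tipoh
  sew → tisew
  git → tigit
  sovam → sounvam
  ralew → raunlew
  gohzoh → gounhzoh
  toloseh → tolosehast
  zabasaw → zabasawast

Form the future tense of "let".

tilet

sew and ralew both end in -w yet inflect differently (tisew, raunlew), so the final letter is not what conditions the rule; the number of vowels is.
"let" has 1 vowel. The stems with 1 vowel (poh → tipoh, sew → tisew, git → tigit) add the prefix ti-.
The other patterns: stems with 2 vowels insert -un- after the first vowel; stems with 3 vowels add -ast.
So let → tilet.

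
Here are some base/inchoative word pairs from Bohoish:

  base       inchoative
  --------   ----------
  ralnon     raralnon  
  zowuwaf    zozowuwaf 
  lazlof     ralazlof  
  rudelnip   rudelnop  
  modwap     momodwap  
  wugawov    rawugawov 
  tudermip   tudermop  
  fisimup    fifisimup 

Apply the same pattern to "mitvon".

ramitvon

tudermip and fisimup both end in -p yet inflect differently (tudermop, fifisimup), so the final letter is not what conditions the rule; the last vowel is.
"mitvon" has last vowel 'o'. The stems whose last vowel is 'o' (ralnon → raralnon, wugawov → rawugawov, lazlof → ralazlof) add the prefix ra-.
So mitvon → ramitvon.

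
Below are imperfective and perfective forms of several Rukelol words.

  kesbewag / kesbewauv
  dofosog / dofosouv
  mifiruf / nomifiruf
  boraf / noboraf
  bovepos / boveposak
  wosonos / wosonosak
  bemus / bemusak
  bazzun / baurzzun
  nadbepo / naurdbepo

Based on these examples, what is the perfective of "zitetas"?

zitetasak

"zitetas" ends in -s. The stems ending in -s (bovepos → boveposak, wosonos → wosonosak, bemus → bemusak) add -ak.
The other patterns: stems ending in -g drop the final letter and add -uv; stems ending in -f add the prefix no-; stems ending in -n or -o insert -ur- after the first vowel.
So zitetas → zitetasak.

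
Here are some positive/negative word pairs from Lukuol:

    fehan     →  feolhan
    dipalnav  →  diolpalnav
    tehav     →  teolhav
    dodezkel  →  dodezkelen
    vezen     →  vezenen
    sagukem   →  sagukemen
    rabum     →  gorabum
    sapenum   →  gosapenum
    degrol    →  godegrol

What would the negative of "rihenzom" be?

gorihenzom

"rihenzom" has last vowel 'o'. The one such stem in the data (degrol → godegrol) adds the prefix go-, so the same rule applies.
The other patterns: stems whose last vowel is 'a' insert -ol- after the first vowel; stems whose last vowel is 'e' add -en.
So rihenzom → gorihenzom.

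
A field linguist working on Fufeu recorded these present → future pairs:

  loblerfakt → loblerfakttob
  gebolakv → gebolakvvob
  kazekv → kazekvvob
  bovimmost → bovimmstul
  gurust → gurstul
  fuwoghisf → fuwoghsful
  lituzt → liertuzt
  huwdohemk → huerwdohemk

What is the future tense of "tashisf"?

"tashisf" has second-to-last letter 's'. The stems whose second-to-last letter is 's' (bovimmost → bovimmstul, gurust → gurstul, fuwoghisf → fuwoghsful) delete the last vowel and add -ul.
The other patterns: stems whose second-to-last letter is 'k' double the final consonant and add -ob; stems whose second-to-last letter is 'm' or 'z' insert -er- after the first vowel.
So tashisf → tashsful.

tashsful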